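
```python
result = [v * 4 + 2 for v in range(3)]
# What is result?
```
Trace:
  v=0
  v=1
  v=2
  result=[2, 6, 10]

Final answer: [2, 6, 10]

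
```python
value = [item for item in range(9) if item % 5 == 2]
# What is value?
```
Trace:
  item=0
  item=1
  item=2
  item=3
  item=4
  item=5
  item=6
  item=7
  item=8
  value=[2, 7]

Final answer: [2, 7]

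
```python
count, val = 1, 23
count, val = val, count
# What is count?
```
Trace:
  count=1, val=23
  count=23, val=1

Final answer: 23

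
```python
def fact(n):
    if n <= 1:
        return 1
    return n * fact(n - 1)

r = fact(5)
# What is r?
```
Call trace:
fact(n=5)
  fact(n=4)
    fact(n=3)
      fact(n=2)
        fact(n=1)
        -> return 1
      -> return 2
    -> return 6
  -> return 24
-> return 120

Final answer: 120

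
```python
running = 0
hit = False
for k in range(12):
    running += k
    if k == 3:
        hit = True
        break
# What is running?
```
Trace:
  running=0
  running=0, hit=False
  running=0, hit=False, k=0
  running=1, hit=False, k=1
  running=3, hit=False, k=2
  running=6, hit=True, k=3

Final answer: 6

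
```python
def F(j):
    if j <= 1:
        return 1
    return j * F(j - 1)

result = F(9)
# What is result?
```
Call trace:
F(j=9)
  F(j=8)
    F(j=7)
      F(j=6)
        F(j=5)
          F(j=4)
            F(j=3)
              F(j=2)
                F(j=1)
                -> return 1
              -> return 2
            -> return 6
          -> return 24
        -> return 120
      -> return 720
    -> return 5040
  -> return 40320
-> return 362880

Final answer: 362880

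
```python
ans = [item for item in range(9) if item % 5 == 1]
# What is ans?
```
Trace:
  item=0
  item=1
  item=2
  item=3
  item=4
  item=5
  item=6
  item=7
  item=8
  ans=[1, 6]

Final answer: [1, 6]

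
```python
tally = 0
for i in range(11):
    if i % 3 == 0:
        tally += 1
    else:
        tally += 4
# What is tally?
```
Trace:
  tally=0
  tally=1, i=0
  tally=5, i=1
  tally=9, i=2
  tally=10, i=3
  tally=14, i=4
  tally=18, i=5
  tally=19, i=6
  tally=23, i=7
  tally=27, i=8
  tally=28, i=9
  tally=32, i=10

Final answer: 32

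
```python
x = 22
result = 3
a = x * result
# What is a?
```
Trace:
  x=22
  x=22, result=3
  x=22, result=3, a=66

Final answer: 66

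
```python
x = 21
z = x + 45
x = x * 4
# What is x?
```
Trace:
  x=21
  x=21, z=66
  x=84, z=66

Final answer: 84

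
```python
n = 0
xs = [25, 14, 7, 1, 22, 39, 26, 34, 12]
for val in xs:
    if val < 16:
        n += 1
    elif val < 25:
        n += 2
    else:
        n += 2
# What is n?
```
Trace:
  n=0
  n=2, val=25
  n=3, val=14
  n=4, val=7
  n=5, val=1
  n=7, val=22
  n=9, val=39
  n=11, val=26
  n=13, val=34
  n=14, val=12

Final answer: 14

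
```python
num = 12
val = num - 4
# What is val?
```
Trace:
  num=12
  num=12, val=8

Final answer: 8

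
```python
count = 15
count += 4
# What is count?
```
Trace:
  count=15
  count=19

Final answer: 19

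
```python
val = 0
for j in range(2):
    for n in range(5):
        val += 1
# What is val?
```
Trace:
  val=0
  val=1, j=0, n=0
  val=2, j=0, n=1
  val=3, j=0, n=2
  val=4, j=0, n=3
  val=5, j=0, n=4
  val=6, j=1, n=0
  val=7, j=1, n=1
  val=8, j=1, n=2
  val=9, j=1, n=3
  val=10, j=1, n=4

Final answer: 10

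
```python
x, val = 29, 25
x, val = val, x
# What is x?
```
Trace:
  x=29, val=25
  x=25, val=29

Final answer: 25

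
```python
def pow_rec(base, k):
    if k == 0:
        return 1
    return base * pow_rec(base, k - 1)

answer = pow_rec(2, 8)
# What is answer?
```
Call trace:
pow_rec(base=2, k=8)
  pow_rec(base=2, k=7)
    pow_rec(base=2, k=6)
      pow_rec(base=2, k=5)
        pow_rec(base=2, k=4)
          pow_rec(base=2, k=3)
            pow_rec(base=2, k=2)
              pow_rec(base=2, k=1)
                pow_rec(base=2, k=0)
                -> return 1
              -> return 2
            -> return 4
          -> return 8
        -> return 16
      -> return 32
    -> return 64
  -> return 128
-> return 256

Final answer: 256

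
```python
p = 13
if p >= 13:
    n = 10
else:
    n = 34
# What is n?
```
Trace:
  p=13
  p=13, n=10

Final answer: 10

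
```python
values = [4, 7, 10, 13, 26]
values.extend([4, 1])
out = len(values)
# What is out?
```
Trace:
  values=[4, 7, 10, 13, 26]
  values=[4, 7, 10, 13, 26, 4, 1]
  values=[4, 7, 10, 13, 26, 4, 1], out=7

Final answer: 7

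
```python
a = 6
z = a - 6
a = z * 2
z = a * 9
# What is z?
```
Trace:
  a=6
  a=6, z=0
  a=0, z=0
  a=0, z=0

Final answer: 0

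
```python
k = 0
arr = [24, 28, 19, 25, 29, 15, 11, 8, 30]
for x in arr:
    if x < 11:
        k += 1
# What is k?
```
Trace:
  k=0
  k=0, x=24
  k=0, x=28
  k=0, x=19
  k=0, x=25
  k=0, x=29
  k=0, x=15
  k=0, x=11
  k=1, x=8
  k=1, x=30

Final answer: 1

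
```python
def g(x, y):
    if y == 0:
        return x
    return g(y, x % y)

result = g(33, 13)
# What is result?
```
Call trace:
g(x=33, y=13)
  g(x=13, y=7)
    g(x=7, y=6)
      g(x=6, y=1)
        g(x=1, y=0)
        -> return 1
      -> return 1
    -> return 1
  -> return 1
-> return 1

Final answer: 1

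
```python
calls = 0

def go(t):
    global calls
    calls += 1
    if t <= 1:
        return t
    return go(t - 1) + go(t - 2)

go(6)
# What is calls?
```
Call trace (a repeated sub-call is expanded the first time; later identical calls just restate its return value):
go(t=6)
  go(t=5)
    go(t=4)
      go(t=3)
        go(t=2)
          go(t=1)
          -> return 1
          go(t=0)
          -> return 0
        -> return 1
        go(t=1)
        -> return 1
      -> return 2
      go(t=2) -> return 1  (same call as traced above)
    -> return 3
    go(t=3) -> return 2  (same call as traced above)
  -> return 5
  go(t=4) -> return 3  (same call as traced above)
-> return 8

calls is incremented once per call, so count the calls in each subtree. Let C(t) = number of calls made by go(t).
C(0) = C(1) = 1 (base case, no recursion); C(t) = 1 + C(t - 1) + C(t - 2) otherwise.
C(2) = 1 + C(1) + C(0) = 1 + 1 + 1 = 3
C(3) = 1 + C(2) + C(1) = 1 + 3 + 1 = 5
C(4) = 1 + C(3) + C(2) = 1 + 5 + 3 = 9
C(5) = 1 + C(4) + C(3) = 1 + 9 + 5 = 15
C(6) = 1 + C(5) + C(4) = 1 + 15 + 9 = 25
calls = C(6) = 25

Final answer: 25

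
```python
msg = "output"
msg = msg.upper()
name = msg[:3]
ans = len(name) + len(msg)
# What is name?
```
Trace:
  msg='output'
  msg='OUTPUT'
  msg='OUTPUT', name='OUT'
  msg='OUTPUT', name='OUT', ans=9

Final answer: 'OUT'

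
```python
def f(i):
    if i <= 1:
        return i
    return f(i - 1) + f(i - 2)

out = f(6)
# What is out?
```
Call trace (a repeated sub-call is expanded the first time; later identical calls just restate its return value):
f(i=6)
  f(i=5)
    f(i=4)
      f(i=3)
        f(i=2)
          f(i=1)
          -> return 1
          f(i=0)
          -> return 0
        -> return 1
        f(i=1)
        -> return 1
      -> return 2
      f(i=2) -> return 1  (same call as traced above)
    -> return 3
    f(i=3) -> return 2  (same call as traced above)
  -> return 5
  f(i=4) -> return 3  (same call as traced above)
-> return 8

Final answer: 8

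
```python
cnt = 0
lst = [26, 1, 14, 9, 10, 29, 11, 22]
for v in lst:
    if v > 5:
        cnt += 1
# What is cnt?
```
Trace:
  cnt=0
  cnt=1, v=26
  cnt=1, v=1
  cnt=2, v=14
  cnt=3, v=9
  cnt=4, v=10
  cnt=5, v=29
  cnt=6, v=11
  cnt=7, v=22

Final answer: 7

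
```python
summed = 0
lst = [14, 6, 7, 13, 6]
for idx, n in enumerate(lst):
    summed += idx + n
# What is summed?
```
Trace:
  summed=0
  summed=14, idx=0, n=14
  summed=21, idx=1, n=6
  summed=30, idx=2, n=7
  summed=46, idx=3, n=13
  summed=56, idx=4, n=6

Final answer: 56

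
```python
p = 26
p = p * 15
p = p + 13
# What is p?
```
Trace:
  p=26
  p=390
  p=403

Final answer: 403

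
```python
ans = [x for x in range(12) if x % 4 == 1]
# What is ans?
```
Trace:
  x=0
  x=1
  x=2
  x=3
  x=4
  x=5
  x=6
  x=7
  x=8
  x=9
  x=10
  x=11
  ans=[1, 5, 9]

Final answer: [1, 5, 9]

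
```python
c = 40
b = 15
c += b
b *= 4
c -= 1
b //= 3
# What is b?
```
Trace:
  c=40
  c=40, b=15
  c=55, b=15
  c=55, b=60
  c=54, b=60
  c=54, b=20

Final answer: 20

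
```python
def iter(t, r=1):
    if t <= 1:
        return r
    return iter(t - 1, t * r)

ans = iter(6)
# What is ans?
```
Call trace:
iter(t=6, r=1)
  iter(t=5, r=6)
    iter(t=4, r=30)
      iter(t=3, r=120)
        iter(t=2, r=360)
          iter(t=1, r=720)
          -> return 720
        -> return 720
      -> return 720
    -> return 720
  -> return 720
-> return 720

Final answer: 720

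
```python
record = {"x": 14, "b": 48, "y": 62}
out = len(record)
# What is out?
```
Trace:
  record={'x': 14, 'b': 48, 'y': 62}
  record={'x': 14, 'b': 48, 'y': 62}, out=3

Final answer: 3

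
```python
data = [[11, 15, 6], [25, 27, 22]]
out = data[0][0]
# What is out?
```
Trace:
  data=[[11, 15, 6], [25, 27, 22]]
  data=[[11, 15, 6], [25, 27, 22]], out=11

Final answer: 11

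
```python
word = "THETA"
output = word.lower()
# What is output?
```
Trace:
  word='THETA'
  word='THETA', output='theta'

Final answer: 'theta'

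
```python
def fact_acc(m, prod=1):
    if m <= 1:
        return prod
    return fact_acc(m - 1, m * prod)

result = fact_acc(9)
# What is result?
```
Call trace:
fact_acc(m=9, prod=1)
  fact_acc(m=8, prod=9)
    fact_acc(m=7, prod=72)
      fact_acc(m=6, prod=504)
        fact_acc(m=5, prod=3024)
          fact_acc(m=4, prod=15120)
            fact_acc(m=3, prod=60480)
              fact_acc(m=2, prod=181440)
                fact_acc(m=1, prod=362880)
                -> return 362880
              -> return 362880
            -> return 362880
          -> return 362880
        -> return 362880
      -> return 362880
    -> return 362880
  -> return 362880
-> return 362880

Final answer: 362880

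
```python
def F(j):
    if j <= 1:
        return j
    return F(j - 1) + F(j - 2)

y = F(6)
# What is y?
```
Call trace (a repeated sub-call is expanded the first time; later identical calls just restate its return value):
F(j=6)
  F(j=5)
    F(j=4)
      F(j=3)
        F(j=2)
          F(j=1)
          -> return 1
          F(j=0)
          -> return 0
        -> return 1
        F(j=1)
        -> return 1
      -> return 2
      F(j=2) -> return 1  (same call as traced above)
    -> return 3
    F(j=3) -> return 2  (same call as traced above)
  -> return 5
  F(j=4) -> return 3  (same call as traced above)
-> return 8

Final answer: 8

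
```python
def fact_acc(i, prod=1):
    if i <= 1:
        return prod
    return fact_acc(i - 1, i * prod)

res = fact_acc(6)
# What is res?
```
Call trace:
fact_acc(i=6, prod=1)
  fact_acc(i=5, prod=6)
    fact_acc(i=4, prod=30)
      fact_acc(i=3, prod=120)
        fact_acc(i=2, prod=360)
          fact_acc(i=1, prod=720)
          -> return 720
        -> return 720
      -> return 720
    -> return 720
  -> return 720
-> return 720

Final answer: 720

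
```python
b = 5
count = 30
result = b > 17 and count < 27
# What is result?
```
Trace:
  b=5
  b=5, count=30
  b=5, count=30, result=False

Final answer: False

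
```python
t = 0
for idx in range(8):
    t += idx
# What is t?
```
Trace:
  t=0
  t=0, idx=0
  t=1, idx=1
  t=3, idx=2
  t=6, idx=3
  t=10, idx=4
  t=15, idx=5
  t=21, idx=6
  t=28, idx=7

Final answer: 28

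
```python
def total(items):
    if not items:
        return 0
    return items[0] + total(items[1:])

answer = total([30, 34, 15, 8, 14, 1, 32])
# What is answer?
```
Call trace:
total(items=[30, 34, 15, 8, 14, 1, 32])
  total(items=[34, 15, 8, 14, 1, 32])
    total(items=[15, 8, 14, 1, 32])
      total(items=[8, 14, 1, 32])
        total(items=[14, 1, 32])
          total(items=[1, 32])
            total(items=[32])
              total(items=[])
              -> return 0
            -> return 32
          -> return 33
        -> return 47
      -> return 55
    -> return 70
  -> return 104
-> return 134

Final answer: 134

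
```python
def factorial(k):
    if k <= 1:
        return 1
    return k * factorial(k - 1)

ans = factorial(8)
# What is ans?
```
Call trace:
factorial(k=8)
  factorial(k=7)
    factorial(k=6)
      factorial(k=5)
        factorial(k=4)
          factorial(k=3)
            factorial(k=2)
              factorial(k=1)
              -> return 1
            -> return 2
          -> return 6
        -> return 24
      -> return 120
    -> return 720
  -> return 5040
-> return 40320

Final answer: 40320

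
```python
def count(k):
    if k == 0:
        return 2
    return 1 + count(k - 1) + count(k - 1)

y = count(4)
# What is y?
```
Call trace (a repeated sub-call is expanded the first time; later identical calls just restate its return value):
count(k=4)
  count(k=3)
    count(k=2)
      count(k=1)
        count(k=0)
        -> return 2
        count(k=0)
        -> return 2
      -> return 5
      count(k=1) -> return 5  (same call as traced above)
    -> return 11
    count(k=2) -> return 11  (same call as traced above)
  -> return 23
  count(k=3) -> return 23  (same call as traced above)
-> return 47

Final answer: 47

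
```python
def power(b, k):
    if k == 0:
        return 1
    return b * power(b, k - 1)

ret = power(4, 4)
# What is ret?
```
Call trace:
power(b=4, k=4)
  power(b=4, k=3)
    power(b=4, k=2)
      power(b=4, k=1)
        power(b=4, k=0)
        -> return 1
      -> return 4
    -> return 16
  -> return 64
-> return 256

Final answer: 256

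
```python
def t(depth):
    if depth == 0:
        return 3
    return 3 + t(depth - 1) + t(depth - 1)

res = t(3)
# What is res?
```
Call trace (a repeated sub-call is expanded the first time; later identical calls just restate its return value):
t(depth=3)
  t(depth=2)
    t(depth=1)
      t(depth=0)
      -> return 3
      t(depth=0)
      -> return 3
    -> return 9
    t(depth=1) -> return 9  (same call as traced above)
  -> return 21
  t(depth=2) -> return 21  (same call as traced above)
-> return 45

Final answer: 45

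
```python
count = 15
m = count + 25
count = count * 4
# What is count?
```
Trace:
  count=15
  count=15, m=40
  count=60, m=40

Final answer: 60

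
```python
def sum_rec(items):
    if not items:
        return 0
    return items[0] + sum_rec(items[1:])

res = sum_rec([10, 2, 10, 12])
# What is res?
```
Call trace:
sum_rec(items=[10, 2, 10, 12])
  sum_rec(items=[2, 10, 12])
    sum_rec(items=[10, 12])
      sum_rec(items=[12])
        sum_rec(items=[])
        -> return 0
      -> return 12
    -> return 22
  -> return 24
-> return 34

Final answer: 34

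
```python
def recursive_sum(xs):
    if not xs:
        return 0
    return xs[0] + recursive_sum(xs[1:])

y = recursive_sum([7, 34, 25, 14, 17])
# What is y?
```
Call trace:
recursive_sum(xs=[7, 34, 25, 14, 17])
  recursive_sum(xs=[34, 25, 14, 17])
    recursive_sum(xs=[25, 14, 17])
      recursive_sum(xs=[14, 17])
        recursive_sum(xs=[17])
          recursive_sum(xs=[])
          -> return 0
        -> return 17
      -> return 31
    -> return 56
  -> return 90
-> return 97

Final answer: 97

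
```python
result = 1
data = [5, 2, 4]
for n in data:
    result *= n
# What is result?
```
Trace:
  result=1
  result=5, n=5
  result=10, n=2
  result=40, n=4

Final answer: 40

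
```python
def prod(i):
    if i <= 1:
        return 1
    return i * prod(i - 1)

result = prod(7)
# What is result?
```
Call trace:
prod(i=7)
  prod(i=6)
    prod(i=5)
      prod(i=4)
        prod(i=3)
          prod(i=2)
            prod(i=1)
            -> return 1
          -> return 2
        -> return 6
      -> return 24
    -> return 120
  -> return 720
-> return 5040

Final answer: 5040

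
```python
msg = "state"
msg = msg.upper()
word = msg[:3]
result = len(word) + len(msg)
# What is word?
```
Trace:
  msg='state'
  msg='STATE'
  msg='STATE', word='STA'
  msg='STATE', word='STA', result=8

Final answer: 'STA'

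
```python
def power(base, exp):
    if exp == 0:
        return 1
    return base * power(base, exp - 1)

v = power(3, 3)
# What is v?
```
Call trace:
power(base=3, exp=3)
  power(base=3, exp=2)
    power(base=3, exp=1)
      power(base=3, exp=0)
      -> return 1
    -> return 3
  -> return 9
-> return 27

Final answer: 27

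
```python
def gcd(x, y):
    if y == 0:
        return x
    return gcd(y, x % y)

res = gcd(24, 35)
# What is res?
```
Call trace:
gcd(x=24, y=35)
  gcd(x=35, y=24)
    gcd(x=24, y=11)
      gcd(x=11, y=2)
        gcd(x=2, y=1)
          gcd(x=1, y=0)
          -> return 1
        -> return 1
      -> return 1
    -> return 1
  -> return 1
-> return 1

Final answer: 1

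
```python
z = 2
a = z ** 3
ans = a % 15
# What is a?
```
Trace:
  z=2
  z=2, a=8
  z=2, a=8, ans=8

Final answer: 8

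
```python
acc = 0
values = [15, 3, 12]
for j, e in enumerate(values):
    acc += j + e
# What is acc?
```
Trace:
  acc=0
  acc=15, j=0, e=15
  acc=19, j=1, e=3
  acc=33, j=2, e=12

Final answer: 33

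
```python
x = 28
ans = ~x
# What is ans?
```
Trace:
  x=28
  x=28, ans=-29

Final answer: -29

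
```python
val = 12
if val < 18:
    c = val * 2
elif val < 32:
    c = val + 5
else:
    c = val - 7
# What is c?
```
Trace:
  val=12
  val=12, c=24

Final answer: 24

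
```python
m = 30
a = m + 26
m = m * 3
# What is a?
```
Trace:
  m=30
  m=30, a=56
  m=90, a=56

Final answer: 56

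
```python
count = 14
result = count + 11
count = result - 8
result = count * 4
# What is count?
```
Trace:
  count=14
  count=14, result=25
  count=17, result=25
  count=17, result=68

Final answer: 17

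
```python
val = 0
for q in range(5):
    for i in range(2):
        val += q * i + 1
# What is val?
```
Trace:
  val=0
  val=1, q=0, i=0
  val=2, q=0, i=1
  val=3, q=1, i=0
  val=5, q=1, i=1
  val=6, q=2, i=0
  val=9, q=2, i=1
  val=10, q=3, i=0
  val=14, q=3, i=1
  val=15, q=4, i=0
  val=20, q=4, i=1

Final answer: 20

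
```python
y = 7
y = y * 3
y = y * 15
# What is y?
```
Trace:
  y=7
  y=21
  y=315

Final answer: 315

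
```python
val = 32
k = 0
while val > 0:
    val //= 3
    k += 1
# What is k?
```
Trace:
  val=32
  val=32, k=0
  val=10, k=1
  val=3, k=2
  val=1, k=3
  val=0, k=4

Final answer: 4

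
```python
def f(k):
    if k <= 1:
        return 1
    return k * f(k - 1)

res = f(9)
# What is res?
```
Call trace:
f(k=9)
  f(k=8)
    f(k=7)
      f(k=6)
        f(k=5)
          f(k=4)
            f(k=3)
              f(k=2)
                f(k=1)
                -> return 1
              -> return 2
            -> return 6
          -> return 24
        -> return 120
      -> return 720
    -> return 5040
  -> return 40320
-> return 362880

Final answer: 362880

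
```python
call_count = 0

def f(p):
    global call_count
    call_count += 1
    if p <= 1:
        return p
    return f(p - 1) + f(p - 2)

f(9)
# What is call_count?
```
Call trace (a repeated sub-call is expanded the first time; later identical calls just restate its return value):
f(p=9)
  f(p=8)
    f(p=7)
      f(p=6)
        f(p=5)
          f(p=4)
            f(p=3)
              f(p=2)
                f(p=1)
                -> return 1
                f(p=0)
                -> return 0
              -> return 1
              f(p=1)
              -> return 1
            -> return 2
            f(p=2) -> return 1  (same call as traced above)
          -> return 3
          f(p=3) -> return 2  (same call as traced above)
        -> return 5
        f(p=4) -> return 3  (same call as traced above)
      -> return 8
      f(p=5) -> return 5  (same call as traced above)
    -> return 13
    f(p=6) -> return 8  (same call as traced above)
  -> return 21
  f(p=7) -> return 13  (same call as traced above)
-> return 34

call_count is incremented once per call, so count the calls in each subtree. Let C(p) = number of calls made by f(p).
C(0) = C(1) = 1 (base case, no recursion); C(p) = 1 + C(p - 1) + C(p - 2) otherwise.
C(2) = 1 + C(1) + C(0) = 1 + 1 + 1 = 3
C(3) = 1 + C(2) + C(1) = 1 + 3 + 1 = 5
C(4) = 1 + C(3) + C(2) = 1 + 5 + 3 = 9
C(5) = 1 + C(4) + C(3) = 1 + 9 + 5 = 15
C(6) = 1 + C(5) + C(4) = 1 + 15 + 9 = 25
C(7) = 1 + C(6) + C(5) = 1 + 25 + 15 = 41
C(8) = 1 + C(7) + C(6) = 1 + 41 + 25 = 67
C(9) = 1 + C(8) + C(7) = 1 + 67 + 41 = 109
call_count = C(9) = 109

Final answer: 109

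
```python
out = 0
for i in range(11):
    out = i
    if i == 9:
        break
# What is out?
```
Trace:
  out=0
  out=0, i=0
  out=1, i=1
  out=2, i=2
  out=3, i=3
  out=4, i=4
  out=5, i=5
  out=6, i=6
  out=7, i=7
  out=8, i=8
  out=9, i=9

Final answer: 9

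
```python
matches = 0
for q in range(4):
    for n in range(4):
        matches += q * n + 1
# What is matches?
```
Trace:
  matches=0
  matches=1, q=0, n=0
  matches=2, q=0, n=1
  matches=3, q=0, n=2
  matches=4, q=0, n=3
  matches=5, q=1, n=0
  matches=7, q=1, n=1
  matches=10, q=1, n=2
  matches=14, q=1, n=3
  matches=15, q=2, n=0
  matches=18, q=2, n=1
  matches=23, q=2, n=2
  matches=30, q=2, n=3
  matches=31, q=3, n=0
  matches=35, q=3, n=1
  matches=42, q=3, n=2
  matches=52, q=3, n=3

Final answer: 52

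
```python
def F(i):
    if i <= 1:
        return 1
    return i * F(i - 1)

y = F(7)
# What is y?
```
Call trace:
F(i=7)
  F(i=6)
    F(i=5)
      F(i=4)
        F(i=3)
          F(i=2)
            F(i=1)
            -> return 1
          -> return 2
        -> return 6
      -> return 24
    -> return 120
  -> return 720
-> return 5040

Final answer: 5040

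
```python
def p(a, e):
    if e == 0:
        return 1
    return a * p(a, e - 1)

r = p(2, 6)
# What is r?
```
Call trace:
p(a=2, e=6)
  p(a=2, e=5)
    p(a=2, e=4)
      p(a=2, e=3)
        p(a=2, e=2)
          p(a=2, e=1)
            p(a=2, e=0)
            -> return 1
          -> return 2
        -> return 4
      -> return 8
    -> return 16
  -> return 32
-> return 64

Final answer: 64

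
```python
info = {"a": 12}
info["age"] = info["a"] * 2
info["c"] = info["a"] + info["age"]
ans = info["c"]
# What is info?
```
Trace:
  info={'a': 12}
  info={'a': 12, 'age': 24}
  info={'a': 12, 'age': 24, 'c': 36}
  info={'a': 12, 'age': 24, 'c': 36}, ans=36

Final answer: {'a': 12, 'age': 24, 'c': 36}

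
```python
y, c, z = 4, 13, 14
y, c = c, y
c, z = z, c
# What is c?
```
Trace:
  y=4, c=13, z=14
  y=13, c=4, z=14
  y=13, c=14, z=4

Final answer: 14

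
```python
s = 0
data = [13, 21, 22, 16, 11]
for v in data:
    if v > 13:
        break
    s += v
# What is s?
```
Trace:
  s=0
  s=13, v=13
  s=13, v=21

Final answer: 13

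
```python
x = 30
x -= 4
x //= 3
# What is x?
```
Trace:
  x=30
  x=26
  x=8

Final answer: 8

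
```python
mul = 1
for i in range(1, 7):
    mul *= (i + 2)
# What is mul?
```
Trace:
  mul=1
  mul=3, i=1
  mul=12, i=2
  mul=60, i=3
  mul=360, i=4
  mul=2520, i=5
  mul=20160, i=6

Final answer: 20160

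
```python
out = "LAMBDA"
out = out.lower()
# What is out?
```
Trace:
  out='LAMBDA'
  out='lambda'

Final answer: 'lambda'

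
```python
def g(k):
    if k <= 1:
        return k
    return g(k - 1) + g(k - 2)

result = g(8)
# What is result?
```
Call trace (a repeated sub-call is expanded the first time; later identical calls just restate its return value):
g(k=8)
  g(k=7)
    g(k=6)
      g(k=5)
        g(k=4)
          g(k=3)
            g(k=2)
              g(k=1)
              -> return 1
              g(k=0)
              -> return 0
            -> return 1
            g(k=1)
            -> return 1
          -> return 2
          g(k=2) -> return 1  (same call as traced above)
        -> return 3
        g(k=3) -> return 2  (same call as traced above)
      -> return 5
      g(k=4) -> return 3  (same call as traced above)
    -> return 8
    g(k=5) -> return 5  (same call as traced above)
  -> return 13
  g(k=6) -> return 8  (same call as traced above)
-> return 21

Final answer: 21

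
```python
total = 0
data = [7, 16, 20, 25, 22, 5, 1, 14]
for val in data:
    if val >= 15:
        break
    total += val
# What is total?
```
Trace:
  total=0
  total=7, val=7
  total=7, val=16

Final answer: 7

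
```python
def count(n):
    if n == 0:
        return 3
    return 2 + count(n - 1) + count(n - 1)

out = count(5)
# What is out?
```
Call trace (a repeated sub-call is expanded the first time; later identical calls just restate its return value):
count(n=5)
  count(n=4)
    count(n=3)
      count(n=2)
        count(n=1)
          count(n=0)
          -> return 3
          count(n=0)
          -> return 3
        -> return 8
        count(n=1) -> return 8  (same call as traced above)
      -> return 18
      count(n=2) -> return 18  (same call as traced above)
    -> return 38
    count(n=3) -> return 38  (same call as traced above)
  -> return 78
  count(n=4) -> return 78  (same call as traced above)
-> return 158

Final answer: 158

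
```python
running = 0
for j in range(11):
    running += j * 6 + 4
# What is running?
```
Trace:
  running=0
  running=4, j=0
  running=14, j=1
  running=30, j=2
  running=52, j=3
  running=80, j=4
  running=114, j=5
  running=154, j=6
  running=200, j=7
  running=252, j=8
  running=310, j=9
  running=374, j=10

Final answer: 374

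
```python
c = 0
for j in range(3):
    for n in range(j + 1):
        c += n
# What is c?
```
Trace:
  c=0
  c=0, j=0, n=0
  c=0, j=1, n=0
  c=1, j=1, n=1
  c=1, j=2, n=0
  c=2, j=2, n=1
  c=4, j=2, n=2

Final answer: 4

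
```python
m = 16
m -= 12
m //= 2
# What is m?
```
Trace:
  m=16
  m=4
  m=2

Final answer: 2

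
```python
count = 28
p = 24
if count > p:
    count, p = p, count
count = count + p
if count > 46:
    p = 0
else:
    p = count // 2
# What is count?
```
Trace:
  count=28
  count=28, p=24
  count=24, p=28
  count=52, p=28
  count=52, p=0

Final answer: 52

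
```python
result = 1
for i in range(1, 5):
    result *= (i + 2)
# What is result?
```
Trace:
  result=1
  result=3, i=1
  result=12, i=2
  result=60, i=3
  result=360, i=4

Final answer: 360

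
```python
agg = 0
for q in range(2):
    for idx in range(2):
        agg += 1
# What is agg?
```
Trace:
  agg=0
  agg=1, q=0, idx=0
  agg=2, q=0, idx=1
  agg=3, q=1, idx=0
  agg=4, q=1, idx=1

Final answer: 4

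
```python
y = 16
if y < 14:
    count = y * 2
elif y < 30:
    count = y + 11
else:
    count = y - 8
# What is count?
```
Trace:
  y=16
  y=16, count=27

Final answer: 27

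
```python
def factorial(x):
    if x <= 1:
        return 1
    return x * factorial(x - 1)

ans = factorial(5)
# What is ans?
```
Call trace:
factorial(x=5)
  factorial(x=4)
    factorial(x=3)
      factorial(x=2)
        factorial(x=1)
        -> return 1
      -> return 2
    -> return 6
  -> return 24
-> return 120

Final answer: 120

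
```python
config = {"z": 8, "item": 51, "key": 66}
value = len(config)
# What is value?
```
Trace:
  config={'z': 8, 'item': 51, 'key': 66}
  config={'z': 8, 'item': 51, 'key': 66}, value=3

Final answer: 3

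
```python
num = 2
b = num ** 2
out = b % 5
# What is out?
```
Trace:
  num=2
  num=2, b=4
  num=2, b=4, out=4

Final answer: 4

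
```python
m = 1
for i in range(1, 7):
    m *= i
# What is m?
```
Trace:
  m=1
  m=1, i=1
  m=2, i=2
  m=6, i=3
  m=24, i=4
  m=120, i=5
  m=720, i=6

Final answer: 720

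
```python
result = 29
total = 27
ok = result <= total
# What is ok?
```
Trace:
  result=29
  result=29, total=27
  result=29, total=27, ok=False

Final answer: False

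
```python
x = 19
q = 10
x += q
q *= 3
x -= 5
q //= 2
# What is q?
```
Trace:
  x=19
  x=19, q=10
  x=29, q=10
  x=29, q=30
  x=24, q=30
  x=24, q=15

Final answer: 15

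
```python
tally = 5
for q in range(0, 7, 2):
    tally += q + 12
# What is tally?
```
Trace:
  tally=5
  tally=17, q=0
  tally=31, q=2
  tally=47, q=4
  tally=65, q=6

Final answer: 65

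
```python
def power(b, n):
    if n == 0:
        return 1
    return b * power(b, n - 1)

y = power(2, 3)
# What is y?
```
Call trace:
power(b=2, n=3)
  power(b=2, n=2)
    power(b=2, n=1)
      power(b=2, n=0)
      -> return 1
    -> return 2
  -> return 4
-> return 8

Final answer: 8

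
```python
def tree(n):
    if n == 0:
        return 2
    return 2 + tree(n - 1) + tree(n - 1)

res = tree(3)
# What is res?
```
Call trace (a repeated sub-call is expanded the first time; later identical calls just restate its return value):
tree(n=3)
  tree(n=2)
    tree(n=1)
      tree(n=0)
      -> return 2
      tree(n=0)
      -> return 2
    -> return 6
    tree(n=1) -> return 6  (same call as traced above)
  -> return 14
  tree(n=2) -> return 14  (same call as traced above)
-> return 30

Final answer: 30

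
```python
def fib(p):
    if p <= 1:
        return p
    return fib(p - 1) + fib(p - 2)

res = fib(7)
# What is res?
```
Call trace (a repeated sub-call is expanded the first time; later identical calls just restate its return value):
fib(p=7)
  fib(p=6)
    fib(p=5)
      fib(p=4)
        fib(p=3)
          fib(p=2)
            fib(p=1)
            -> return 1
            fib(p=0)
            -> return 0
          -> return 1
          fib(p=1)
          -> return 1
        -> return 2
        fib(p=2) -> return 1  (same call as traced above)
      -> return 3
      fib(p=3) -> return 2  (same call as traced above)
    -> return 5
    fib(p=4) -> return 3  (same call as traced above)
  -> return 8
  fib(p=5) -> return 5  (same call as traced above)
-> return 13

Final answer: 13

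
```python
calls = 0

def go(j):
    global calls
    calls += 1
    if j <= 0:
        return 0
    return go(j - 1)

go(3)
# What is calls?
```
Call trace:
go(j=3)
  go(j=2)
    go(j=1)
      go(j=0)
      -> return 0
    -> return 0
  -> return 0
-> return 0

calls is incremented once per call. go is entered once for each j = 3, 2, 1, 0 (the j <= 0 call returns without recursing), i.e. 3 + 1 calls.
calls = 4

Final answer: 4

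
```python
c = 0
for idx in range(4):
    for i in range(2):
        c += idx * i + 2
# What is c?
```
Trace:
  c=0
  c=2, idx=0, i=0
  c=4, idx=0, i=1
  c=6, idx=1, i=0
  c=9, idx=1, i=1
  c=11, idx=2, i=0
  c=15, idx=2, i=1
  c=17, idx=3, i=0
  c=22, idx=3, i=1

Final answer: 22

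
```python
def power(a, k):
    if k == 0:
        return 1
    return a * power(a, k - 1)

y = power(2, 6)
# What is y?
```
Call trace:
power(a=2, k=6)
  power(a=2, k=5)
    power(a=2, k=4)
      power(a=2, k=3)
        power(a=2, k=2)
          power(a=2, k=1)
            power(a=2, k=0)
            -> return 1
          -> return 2
        -> return 4
      -> return 8
    -> return 16
  -> return 32
-> return 64

Final answer: 64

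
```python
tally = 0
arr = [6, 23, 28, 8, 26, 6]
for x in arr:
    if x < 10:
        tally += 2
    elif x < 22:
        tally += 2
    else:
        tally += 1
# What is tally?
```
Trace:
  tally=0
  tally=2, x=6
  tally=3, x=23
  tally=4, x=28
  tally=6, x=8
  tally=7, x=26
  tally=9, x=6

Final answer: 9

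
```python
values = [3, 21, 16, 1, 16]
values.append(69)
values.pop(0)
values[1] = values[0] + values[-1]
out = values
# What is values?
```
Trace:
  values=[3, 21, 16, 1, 16]
  values=[3, 21, 16, 1, 16, 69]
  values=[21, 16, 1, 16, 69]
  values=[21, 90, 1, 16, 69]
  values=[21, 90, 1, 16, 69], out=[21, 90, 1, 16, 69]

Final answer: [21, 90, 1, 16, 69]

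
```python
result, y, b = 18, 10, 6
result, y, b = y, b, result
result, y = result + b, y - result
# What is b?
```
Trace:
  result=18, y=10, b=6
  result=10, y=6, b=18
  result=28, y=-4, b=18

Final answer: 18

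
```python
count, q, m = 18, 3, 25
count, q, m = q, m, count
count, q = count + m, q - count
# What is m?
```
Trace:
  count=18, q=3, m=25
  count=3, q=25, m=18
  count=21, q=22, m=18

Final answer: 18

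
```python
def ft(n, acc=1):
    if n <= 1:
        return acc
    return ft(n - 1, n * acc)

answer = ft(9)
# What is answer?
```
Call trace:
ft(n=9, acc=1)
  ft(n=8, acc=9)
    ft(n=7, acc=72)
      ft(n=6, acc=504)
        ft(n=5, acc=3024)
          ft(n=4, acc=15120)
            ft(n=3, acc=60480)
              ft(n=2, acc=181440)
                ft(n=1, acc=362880)
                -> return 362880
              -> return 362880
            -> return 362880
          -> return 362880
        -> return 362880
      -> return 362880
    -> return 362880
  -> return 362880
-> return 362880

Final answer: 362880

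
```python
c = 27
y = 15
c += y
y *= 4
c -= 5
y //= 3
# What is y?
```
Trace:
  c=27
  c=27, y=15
  c=42, y=15
  c=42, y=60
  c=37, y=60
  c=37, y=20

Final answer: 20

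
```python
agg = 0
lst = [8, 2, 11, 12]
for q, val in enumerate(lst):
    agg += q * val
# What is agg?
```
Trace:
  agg=0
  agg=0, q=0, val=8
  agg=2, q=1, val=2
  agg=24, q=2, val=11
  agg=60, q=3, val=12

Final answer: 60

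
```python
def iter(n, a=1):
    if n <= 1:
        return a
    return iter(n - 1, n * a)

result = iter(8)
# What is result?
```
Call trace:
iter(n=8, a=1)
  iter(n=7, a=8)
    iter(n=6, a=56)
      iter(n=5, a=336)
        iter(n=4, a=1680)
          iter(n=3, a=6720)
            iter(n=2, a=20160)
              iter(n=1, a=40320)
              -> return 40320
            -> return 40320
          -> return 40320
        -> return 40320
      -> return 40320
    -> return 40320
  -> return 40320
-> return 40320

Final answer: 40320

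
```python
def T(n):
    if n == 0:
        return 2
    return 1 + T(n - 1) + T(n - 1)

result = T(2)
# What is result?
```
Call trace (a repeated sub-call is expanded the first time; later identical calls just restate its return value):
T(n=2)
  T(n=1)
    T(n=0)
    -> return 2
    T(n=0)
    -> return 2
  -> return 5
  T(n=1) -> return 5  (same call as traced above)
-> return 11

Final answer: 11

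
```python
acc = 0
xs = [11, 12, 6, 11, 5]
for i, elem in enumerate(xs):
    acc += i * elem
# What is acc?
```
Trace:
  acc=0
  acc=0, i=0, elem=11
  acc=12, i=1, elem=12
  acc=24, i=2, elem=6
  acc=57, i=3, elem=11
  acc=77, i=4, elem=5

Final answer: 77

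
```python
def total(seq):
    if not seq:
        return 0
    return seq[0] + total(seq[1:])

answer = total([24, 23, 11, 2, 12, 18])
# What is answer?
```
Call trace:
total(seq=[24, 23, 11, 2, 12, 18])
  total(seq=[23, 11, 2, 12, 18])
    total(seq=[11, 2, 12, 18])
      total(seq=[2, 12, 18])
        total(seq=[12, 18])
          total(seq=[18])
            total(seq=[])
            -> return 0
          -> return 18
        -> return 30
      -> return 32
    -> return 43
  -> return 66
-> return 90

Final answer: 90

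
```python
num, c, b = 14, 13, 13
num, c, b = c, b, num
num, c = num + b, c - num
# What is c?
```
Trace:
  num=14, c=13, b=13
  num=13, c=13, b=14
  num=27, c=0, b=14

Final answer: 0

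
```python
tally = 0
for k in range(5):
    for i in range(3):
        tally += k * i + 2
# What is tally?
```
Trace:
  tally=0
  tally=2, k=0, i=0
  tally=4, k=0, i=1
  tally=6, k=0, i=2
  tally=8, k=1, i=0
  tally=11, k=1, i=1
  tally=15, k=1, i=2
  tally=17, k=2, i=0
  tally=21, k=2, i=1
  tally=27, k=2, i=2
  tally=29, k=3, i=0
  tally=34, k=3, i=1
  tally=42, k=3, i=2
  tally=44, k=4, i=0
  tally=50, k=4, i=1
  tally=60, k=4, i=2

Final answer: 60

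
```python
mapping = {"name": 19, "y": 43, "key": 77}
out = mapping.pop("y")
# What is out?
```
Trace:
  mapping={'name': 19, 'y': 43, 'key': 77}
  mapping={'name': 19, 'key': 77}, out=43

Final answer: 43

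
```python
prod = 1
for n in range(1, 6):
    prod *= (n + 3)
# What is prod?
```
Trace:
  prod=1
  prod=4, n=1
  prod=20, n=2
  prod=120, n=3
  prod=840, n=4
  prod=6720, n=5

Final answer: 6720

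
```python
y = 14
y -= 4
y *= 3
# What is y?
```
Trace:
  y=14
  y=10
  y=30

Final answer: 30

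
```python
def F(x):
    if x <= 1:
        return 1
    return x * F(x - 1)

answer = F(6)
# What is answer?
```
Call trace:
F(x=6)
  F(x=5)
    F(x=4)
      F(x=3)
        F(x=2)
          F(x=1)
          -> return 1
        -> return 2
      -> return 6
    -> return 24
  -> return 120
-> return 720

Final answer: 720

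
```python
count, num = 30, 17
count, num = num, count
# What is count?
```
Trace:
  count=30, num=17
  count=17, num=30

Final answer: 17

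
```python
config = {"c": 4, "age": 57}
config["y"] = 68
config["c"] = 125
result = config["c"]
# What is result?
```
Trace:
  config={'c': 4, 'age': 57}
  config={'c': 4, 'age': 57, 'y': 68}
  config={'c': 125, 'age': 57, 'y': 68}
  config={'c': 125, 'age': 57, 'y': 68}, result=125

Final answer: 125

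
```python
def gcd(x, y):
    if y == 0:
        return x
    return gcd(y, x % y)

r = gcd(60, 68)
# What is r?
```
Call trace:
gcd(x=60, y=68)
  gcd(x=68, y=60)
    gcd(x=60, y=8)
      gcd(x=8, y=4)
        gcd(x=4, y=0)
        -> return 4
      -> return 4
    -> return 4
  -> return 4
-> return 4

Final answer: 4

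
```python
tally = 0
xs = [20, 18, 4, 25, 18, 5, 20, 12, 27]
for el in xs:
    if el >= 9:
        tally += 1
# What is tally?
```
Trace:
  tally=0
  tally=1, el=20
  tally=2, el=18
  tally=2, el=4
  tally=3, el=25
  tally=4, el=18
  tally=4, el=5
  tally=5, el=20
  tally=6, el=12
  tally=7, el=27

Final answer: 7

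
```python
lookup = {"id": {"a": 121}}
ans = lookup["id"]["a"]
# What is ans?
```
Trace:
  lookup={'id': {'a': 121}}
  lookup={'id': {'a': 121}}, ans=121

Final answer: 121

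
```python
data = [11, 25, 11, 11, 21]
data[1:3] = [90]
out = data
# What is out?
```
Trace:
  data=[11, 25, 11, 11, 21]
  data=[11, 90, 11, 21]
  data=[11, 90, 11, 21], out=[11, 90, 11, 21]

Final answer: [11, 90, 11, 21]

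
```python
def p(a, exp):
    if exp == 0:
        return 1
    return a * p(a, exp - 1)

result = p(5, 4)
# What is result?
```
Call trace:
p(a=5, exp=4)
  p(a=5, exp=3)
    p(a=5, exp=2)
      p(a=5, exp=1)
        p(a=5, exp=0)
        -> return 1
      -> return 5
    -> return 25
  -> return 125
-> return 625

Final answer: 625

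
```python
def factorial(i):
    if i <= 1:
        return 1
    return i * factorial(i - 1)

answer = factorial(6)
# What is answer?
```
Call trace:
factorial(i=6)
  factorial(i=5)
    factorial(i=4)
      factorial(i=3)
        factorial(i=2)
          factorial(i=1)
          -> return 1
        -> return 2
      -> return 6
    -> return 24
  -> return 120
-> return 720

Final answer: 720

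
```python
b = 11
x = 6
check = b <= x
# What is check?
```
Trace:
  b=11
  b=11, x=6
  b=11, x=6, check=False

Final answer: False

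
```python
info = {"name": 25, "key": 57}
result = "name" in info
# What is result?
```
Trace:
  info={'name': 25, 'key': 57}
  info={'name': 25, 'key': 57}, result=True

Final answer: True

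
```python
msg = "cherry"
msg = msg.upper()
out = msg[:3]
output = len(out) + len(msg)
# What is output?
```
Trace:
  msg='cherry'
  msg='CHERRY'
  msg='CHERRY', out='CHE'
  msg='CHERRY', out='CHE', output=9

Final answer: 9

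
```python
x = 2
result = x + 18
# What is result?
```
Trace:
  x=2
  x=2, result=20

Final answer: 20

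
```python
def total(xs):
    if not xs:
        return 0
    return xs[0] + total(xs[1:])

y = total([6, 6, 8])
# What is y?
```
Call trace:
total(xs=[6, 6, 8])
  total(xs=[6, 8])
    total(xs=[8])
      total(xs=[])
      -> return 0
    -> return 8
  -> return 14
-> return 20

Final answer: 20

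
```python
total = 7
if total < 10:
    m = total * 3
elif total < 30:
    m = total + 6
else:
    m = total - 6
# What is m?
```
Trace:
  total=7
  total=7, m=21

Final answer: 21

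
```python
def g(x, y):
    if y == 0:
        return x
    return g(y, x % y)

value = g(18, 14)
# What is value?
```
Call trace:
g(x=18, y=14)
  g(x=14, y=4)
    g(x=4, y=2)
      g(x=2, y=0)
      -> return 2
    -> return 2
  -> return 2
-> return 2

Final answer: 2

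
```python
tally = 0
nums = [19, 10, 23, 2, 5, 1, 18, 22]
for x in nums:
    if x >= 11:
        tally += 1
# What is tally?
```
Trace:
  tally=0
  tally=1, x=19
  tally=1, x=10
  tally=2, x=23
  tally=2, x=2
  tally=2, x=5
  tally=2, x=1
  tally=3, x=18
  tally=4, x=22

Final answer: 4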